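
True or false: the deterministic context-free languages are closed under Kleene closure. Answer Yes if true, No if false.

L = {c aⁿbⁿ : n≥0} ∪ {cc aⁿb²ⁿ : n≥0} is a DCFL (the number of leading c's fixes which ratio the DPDA checks), but L* is not. Every word of L starts with c, so in a factorisation of the string cc aⁱbʲ (i≥1) into words of L each factor begins at one of the two c's: either the whole string is a single word of L (forcing j = 2i), or it splits as c · (c aⁱbʲ) with c ∈ L (take n = 0) and c aⁱbʲ ∈ L (forcing j = i). Thus L* ∩ cca⁺b* = {cc aⁿbⁿ : n≥1} ∪ {cc aⁿb²ⁿ : n≥1}. A DPDA for L* would give one for this intersection with a regular set, and, started from its configuration after reading cc, one for {aⁿbⁿ : n≥1} ∪ {aⁿb²ⁿ : n≥1}, which no deterministic PDA accepts (a DPDA for it would have a single run on aⁿb²ⁿ, accepting after the prefix aⁿbⁿ and accepting again after n more b's; an ordinary PDA that simulates it on a's and b's and, at any moment when it is accepting, may switch to reading only a fresh letter d while feeding each d to the simulation as a b, would accept aⁱbʲdᵏ (k≥1) exactly when both aⁱbʲ and aⁱbʲ⁺ᵏ are in the language, i.e. its language intersected with the regular set a*b*d⁺ would be exactly {aⁿbⁿdⁿ : n≥1} — impossible, since context-free languages are closed under intersection with regular sets and {aⁿbⁿdⁿ} is not context-free). So L* is not a DCFL.

No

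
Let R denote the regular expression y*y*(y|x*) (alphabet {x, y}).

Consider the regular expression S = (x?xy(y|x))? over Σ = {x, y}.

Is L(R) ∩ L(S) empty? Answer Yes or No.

No

The empty string ε is accepted by both R and S.
Hence L(R) ∩ L(S) ≠ ∅.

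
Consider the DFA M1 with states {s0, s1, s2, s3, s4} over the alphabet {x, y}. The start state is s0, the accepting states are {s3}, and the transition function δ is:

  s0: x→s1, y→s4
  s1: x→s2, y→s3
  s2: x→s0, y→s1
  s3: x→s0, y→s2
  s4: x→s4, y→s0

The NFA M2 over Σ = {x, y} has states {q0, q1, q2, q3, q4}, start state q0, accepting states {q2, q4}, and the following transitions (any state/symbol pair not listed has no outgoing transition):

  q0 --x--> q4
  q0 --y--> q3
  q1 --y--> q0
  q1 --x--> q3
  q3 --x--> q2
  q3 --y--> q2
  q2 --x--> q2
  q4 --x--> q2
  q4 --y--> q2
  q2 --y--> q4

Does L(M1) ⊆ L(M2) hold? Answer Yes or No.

Yes

Exploring the product automaton M1 × M2 from the start pair (s0, q0), following both machines on each input symbol, reaches 12 state pairs: (s0, q0), (s1, q4), (s4, q3), (s2, q2), (s3, q2), (s4, q2), (s0, q2), (s2, q4), (s0, q4), (s1, q2), (s4, q4), (s3, q4).
M1 accepts in {s3} and M2 accepts in {q2, q4}. The reachable pairs whose M1-component is accepting are (s3, q2), (s3, q4); in each of them the M2-component is accepting too, so the product for L(M1) \ L(M2) (M1-component accepting, M2-component rejecting) has no reachable accepting pair and the difference is empty.
Hence every string in L(M1) is also in L(M2).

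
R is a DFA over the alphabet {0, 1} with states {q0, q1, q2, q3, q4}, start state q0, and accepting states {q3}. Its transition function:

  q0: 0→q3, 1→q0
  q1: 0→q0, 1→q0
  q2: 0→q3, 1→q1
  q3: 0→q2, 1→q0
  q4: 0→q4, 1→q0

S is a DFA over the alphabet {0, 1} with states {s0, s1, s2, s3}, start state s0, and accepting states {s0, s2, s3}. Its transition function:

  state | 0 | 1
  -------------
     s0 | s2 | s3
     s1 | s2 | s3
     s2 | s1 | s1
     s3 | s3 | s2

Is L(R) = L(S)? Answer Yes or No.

No

The string 110 is accepted by R but rejected by S.
So L(R) ≠ L(S).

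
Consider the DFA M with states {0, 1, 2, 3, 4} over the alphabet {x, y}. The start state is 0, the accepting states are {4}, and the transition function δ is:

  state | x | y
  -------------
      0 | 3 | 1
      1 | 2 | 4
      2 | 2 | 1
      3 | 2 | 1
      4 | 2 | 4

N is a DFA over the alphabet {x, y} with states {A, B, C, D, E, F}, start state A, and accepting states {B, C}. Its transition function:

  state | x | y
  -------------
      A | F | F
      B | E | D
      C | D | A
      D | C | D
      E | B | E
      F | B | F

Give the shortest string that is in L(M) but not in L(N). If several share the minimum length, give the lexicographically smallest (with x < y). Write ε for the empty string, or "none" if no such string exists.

The string yy is accepted by M but not by N.
No shorter string lies in the difference, and yy is the lexicographically first length-2 string in L(M) \ L(N).

yy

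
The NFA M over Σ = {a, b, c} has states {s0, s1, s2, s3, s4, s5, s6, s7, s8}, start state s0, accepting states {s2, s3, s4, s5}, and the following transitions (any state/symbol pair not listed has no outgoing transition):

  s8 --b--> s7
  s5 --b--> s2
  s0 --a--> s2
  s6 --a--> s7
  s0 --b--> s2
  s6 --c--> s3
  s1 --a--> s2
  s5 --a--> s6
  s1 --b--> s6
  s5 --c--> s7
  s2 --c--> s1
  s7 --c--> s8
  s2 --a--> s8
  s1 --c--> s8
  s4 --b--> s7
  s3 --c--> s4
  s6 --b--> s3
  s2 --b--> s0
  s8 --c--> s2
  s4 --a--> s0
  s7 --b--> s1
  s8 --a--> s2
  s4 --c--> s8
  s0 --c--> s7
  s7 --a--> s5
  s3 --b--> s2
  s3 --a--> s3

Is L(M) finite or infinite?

State s2 is reachable from the start and can reach an accepting state, and it lies on the cycle s2 → s8 → s2.
Traversing that cycle any number of times yields accepted strings of unbounded length, so the language is infinite.

infinite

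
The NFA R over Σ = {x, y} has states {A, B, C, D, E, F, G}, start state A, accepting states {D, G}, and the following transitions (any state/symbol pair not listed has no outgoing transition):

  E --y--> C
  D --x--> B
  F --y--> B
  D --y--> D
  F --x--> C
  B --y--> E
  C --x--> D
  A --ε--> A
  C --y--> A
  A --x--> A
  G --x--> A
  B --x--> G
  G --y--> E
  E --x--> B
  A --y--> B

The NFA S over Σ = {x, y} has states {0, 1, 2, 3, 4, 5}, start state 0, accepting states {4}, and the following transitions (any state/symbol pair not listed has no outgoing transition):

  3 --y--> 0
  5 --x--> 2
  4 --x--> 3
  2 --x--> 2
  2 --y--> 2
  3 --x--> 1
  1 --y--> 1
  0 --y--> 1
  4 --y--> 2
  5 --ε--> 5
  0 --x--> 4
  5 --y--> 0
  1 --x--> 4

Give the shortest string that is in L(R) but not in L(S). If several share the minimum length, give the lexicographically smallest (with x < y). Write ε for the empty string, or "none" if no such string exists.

The string xyx is accepted by R but not by S.
No shorter string lies in the difference, and xyx is the lexicographically first length-3 string in L(R) \ L(S).

xyx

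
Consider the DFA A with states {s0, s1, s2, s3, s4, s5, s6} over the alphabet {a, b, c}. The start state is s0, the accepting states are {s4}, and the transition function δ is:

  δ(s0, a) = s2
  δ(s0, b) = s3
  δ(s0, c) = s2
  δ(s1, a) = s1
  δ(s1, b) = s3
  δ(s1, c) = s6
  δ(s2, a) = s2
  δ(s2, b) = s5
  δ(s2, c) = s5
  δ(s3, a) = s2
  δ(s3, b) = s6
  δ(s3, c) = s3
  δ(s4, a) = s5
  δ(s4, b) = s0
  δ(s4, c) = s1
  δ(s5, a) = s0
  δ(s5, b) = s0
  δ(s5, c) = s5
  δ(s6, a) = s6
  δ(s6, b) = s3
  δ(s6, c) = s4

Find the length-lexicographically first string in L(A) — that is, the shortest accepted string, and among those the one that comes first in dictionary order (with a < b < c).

bbc

A breadth-first search from s0 reaches an accepting state first via the path s0 → s3 → s6 → s4 on input bbc.
No string of length < 3 is accepted (BFS exhausts all shorter strings without reaching an accepting state), and bbc is the lexicographically least accepting string of length 3.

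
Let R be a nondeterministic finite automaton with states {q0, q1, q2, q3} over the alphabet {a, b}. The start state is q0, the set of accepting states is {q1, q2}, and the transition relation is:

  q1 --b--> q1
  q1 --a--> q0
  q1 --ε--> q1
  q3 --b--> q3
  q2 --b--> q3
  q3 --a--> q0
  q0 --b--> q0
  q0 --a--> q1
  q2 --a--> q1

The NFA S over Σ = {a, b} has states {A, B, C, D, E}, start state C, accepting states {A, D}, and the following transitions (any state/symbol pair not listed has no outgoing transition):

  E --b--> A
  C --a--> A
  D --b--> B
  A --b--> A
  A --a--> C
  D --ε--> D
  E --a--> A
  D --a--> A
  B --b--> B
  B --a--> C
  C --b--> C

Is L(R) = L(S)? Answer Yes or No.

Exploring the product automaton R × S from the start pair (q0, C), following both machines on each input symbol, reaches 2 state pairs: (q0, C), (q1, A).
R accepts in {q1, q2} and S accepts in {A, D}. In every reachable pair the two components are either both accepting — (q1, A) — or both non-accepting, so no string is accepted by exactly one of the machines: L(R) \ L(S) and L(S) \ L(R) are both empty.
Hence every string is accepted by R iff it is accepted by S, and the two languages coincide.

Yes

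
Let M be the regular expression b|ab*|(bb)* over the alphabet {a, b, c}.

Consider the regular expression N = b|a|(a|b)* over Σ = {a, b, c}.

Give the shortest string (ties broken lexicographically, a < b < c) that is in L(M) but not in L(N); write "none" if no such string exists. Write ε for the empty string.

Converting the expression M to a DFA (subset construction, then merging equivalent states) gives the minimal DFA with states {m0, m1, m2, m3, m4, m5}, start state m0, accepting states {m0, m1, m2, m4} and transitions m0: a→m1, b→m2, c→m3; m1: a→m3, b→m1, c→m3; m2: a→m3, b→m4, c→m3; m3: a→m3, b→m3, c→m3; m4: a→m3, b→m5, c→m3; m5: a→m3, b→m4, c→m3.
Converting the expression N to a DFA (subset construction, then merging equivalent states) gives the minimal DFA with states {n0, n1}, start state n0, accepting states {n0} and transitions n0: a→n0, b→n0, c→n1; n1: a→n1, b→n1, c→n1.
Exploring the product automaton M × N from the start pair (m0, n0), following both machines on each input symbol, reaches 7 state pairs: (m0, n0), (m1, n0), (m2, n0), (m3, n1), (m3, n0), (m4, n0), (m5, n0).
M accepts in {m0, m1, m2, m4} and N accepts in {n0}. The reachable pairs whose M-component is accepting are (m0, n0), (m1, n0), (m2, n0), (m4, n0); in each of them the N-component is accepting too, so the product for L(M) \ L(N) (M-component accepting, N-component rejecting) has no reachable accepting pair and the difference is empty.
So every string accepted by M is also accepted by N: L(M) \ L(N) = ∅ and there is no such string.

none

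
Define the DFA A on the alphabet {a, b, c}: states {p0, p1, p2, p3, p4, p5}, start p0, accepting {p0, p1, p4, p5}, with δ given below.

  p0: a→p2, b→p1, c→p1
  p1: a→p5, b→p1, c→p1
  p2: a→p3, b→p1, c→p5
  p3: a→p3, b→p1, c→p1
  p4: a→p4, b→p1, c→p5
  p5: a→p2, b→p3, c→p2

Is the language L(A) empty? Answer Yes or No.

No

The empty string ε is accepted: the run p0 ends in the accepting state p0.
Since at least one string is accepted, L(A) is not empty.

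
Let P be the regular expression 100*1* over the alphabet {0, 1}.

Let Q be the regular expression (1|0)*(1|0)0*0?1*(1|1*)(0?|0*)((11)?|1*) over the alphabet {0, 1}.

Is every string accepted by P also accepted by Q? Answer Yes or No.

Yes

Converting the expression P to a DFA (subset construction, then merging equivalent states) gives the minimal DFA with states {p0, p1, p2, p3, p4}, start state p0, accepting states {p3, p4} and transitions p0: 0→p1, 1→p2; p1: 0→p1, 1→p1; p2: 0→p3, 1→p1; p3: 0→p3, 1→p4; p4: 0→p1, 1→p4.
Converting the expression Q to a DFA (subset construction, then merging equivalent states) gives the minimal DFA with states {q0, q1}, start state q0, accepting states {q1} and transitions q0: 0→q1, 1→q1; q1: 0→q1, 1→q1.
Exploring the product automaton P × Q from the start pair (p0, q0), following both machines on each input symbol, reaches 5 state pairs: (p0, q0), (p1, q1), (p2, q1), (p3, q1), (p4, q1).
P accepts in {p3, p4} and Q accepts in {q1}. The reachable pairs whose P-component is accepting are (p3, q1), (p4, q1); in each of them the Q-component is accepting too, so the product for L(P) \ L(Q) (P-component accepting, Q-component rejecting) has no reachable accepting pair and the difference is empty.
Hence every string in L(P) is also in L(Q).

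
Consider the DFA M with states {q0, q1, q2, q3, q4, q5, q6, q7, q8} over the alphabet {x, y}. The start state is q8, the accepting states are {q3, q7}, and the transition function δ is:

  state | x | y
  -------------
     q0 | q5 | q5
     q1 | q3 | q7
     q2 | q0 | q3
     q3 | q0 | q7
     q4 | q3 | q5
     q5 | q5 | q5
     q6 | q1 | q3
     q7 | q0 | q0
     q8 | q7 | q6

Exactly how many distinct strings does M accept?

The useful subgraph on states {q1, q3, q6, q7, q8} is acyclic, so L(M) is finite; the longest accepting path visits 5 useful states, giving maximum string length 4.
Counting accepting paths from q8 by length: 1 of length 1, 1 of length 2, 3 of length 3, 1 of length 4. Total 6.

6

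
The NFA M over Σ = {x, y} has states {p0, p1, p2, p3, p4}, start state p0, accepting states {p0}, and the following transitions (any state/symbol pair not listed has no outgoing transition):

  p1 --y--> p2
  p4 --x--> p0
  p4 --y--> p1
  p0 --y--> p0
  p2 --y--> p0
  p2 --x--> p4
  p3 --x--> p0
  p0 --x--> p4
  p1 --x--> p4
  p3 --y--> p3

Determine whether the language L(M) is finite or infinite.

infinite

State p0 is reachable from the start and can reach an accepting state, and it lies on the cycle p0 → p0.
Traversing that cycle any number of times yields accepted strings of unbounded length, so the language is infinite.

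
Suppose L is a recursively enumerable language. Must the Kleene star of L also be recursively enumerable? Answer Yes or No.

Yes

Dovetail over all factorisations of the input into blocks and all step bounds, running the recogniser for L on every block of a factorisation; accept if some factorisation has all of its blocks accepted.
So the recursively enumerable languages are closed under Kleene star.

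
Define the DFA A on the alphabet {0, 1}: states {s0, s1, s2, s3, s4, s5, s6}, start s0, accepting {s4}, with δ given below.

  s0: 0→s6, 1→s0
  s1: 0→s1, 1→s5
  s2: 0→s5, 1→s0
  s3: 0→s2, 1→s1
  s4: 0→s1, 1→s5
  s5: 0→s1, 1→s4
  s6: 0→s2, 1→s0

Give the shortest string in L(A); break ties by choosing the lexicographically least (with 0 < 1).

A breadth-first search from s0 reaches an accepting state first via the path s0 → s6 → s2 → s5 → s4 on input 0001.
No string of length < 4 is accepted (BFS exhausts all shorter strings without reaching an accepting state), and 0001 is the lexicographically least accepting string of length 4.

0001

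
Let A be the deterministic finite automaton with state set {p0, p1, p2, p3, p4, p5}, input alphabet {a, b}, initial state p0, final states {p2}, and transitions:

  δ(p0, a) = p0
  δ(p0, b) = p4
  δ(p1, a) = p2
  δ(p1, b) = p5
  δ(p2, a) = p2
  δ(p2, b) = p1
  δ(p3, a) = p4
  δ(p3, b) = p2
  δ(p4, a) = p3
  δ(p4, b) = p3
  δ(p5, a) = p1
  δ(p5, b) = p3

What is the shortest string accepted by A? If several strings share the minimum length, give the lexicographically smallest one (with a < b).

bab

A breadth-first search from p0 reaches an accepting state first via the path p0 → p4 → p3 → p2 on input bab.
No string of length < 3 is accepted (BFS exhausts all shorter strings without reaching an accepting state), and bab is the lexicographically least accepting string of length 3.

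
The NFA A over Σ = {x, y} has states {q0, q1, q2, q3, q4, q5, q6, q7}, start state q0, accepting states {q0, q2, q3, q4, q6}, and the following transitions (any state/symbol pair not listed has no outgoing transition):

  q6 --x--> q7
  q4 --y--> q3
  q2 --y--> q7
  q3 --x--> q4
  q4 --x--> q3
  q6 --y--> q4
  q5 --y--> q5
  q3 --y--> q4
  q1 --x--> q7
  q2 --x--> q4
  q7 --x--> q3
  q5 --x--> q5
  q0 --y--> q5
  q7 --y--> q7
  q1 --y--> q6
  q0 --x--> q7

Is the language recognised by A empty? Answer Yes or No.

No

The empty string ε is accepted: the run q0 ends in the accepting state q0.
Since at least one string is accepted, L(A) is not empty.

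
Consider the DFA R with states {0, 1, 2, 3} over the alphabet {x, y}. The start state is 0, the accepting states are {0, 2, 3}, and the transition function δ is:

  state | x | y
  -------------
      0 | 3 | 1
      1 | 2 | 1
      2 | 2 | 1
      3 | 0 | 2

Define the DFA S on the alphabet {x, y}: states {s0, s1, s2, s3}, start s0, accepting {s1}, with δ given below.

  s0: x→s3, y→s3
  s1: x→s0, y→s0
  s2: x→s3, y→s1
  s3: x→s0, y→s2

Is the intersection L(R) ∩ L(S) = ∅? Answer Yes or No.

Exploring the product automaton R × S from the start pair (0, s0), following both machines on each input symbol, reaches 9 state pairs: (0, s0), (3, s3), (1, s3), (2, s2), (2, s0), (1, s2), (2, s3), (1, s1), (1, s0).
R accepts in {0, 2, 3} and S accepts in {s1}; no reachable pair has both components accepting, so no string drives both machines to acceptance simultaneously and L(R) ∩ L(S) = ∅.
So no string is accepted by both, and the intersection is empty.

Yes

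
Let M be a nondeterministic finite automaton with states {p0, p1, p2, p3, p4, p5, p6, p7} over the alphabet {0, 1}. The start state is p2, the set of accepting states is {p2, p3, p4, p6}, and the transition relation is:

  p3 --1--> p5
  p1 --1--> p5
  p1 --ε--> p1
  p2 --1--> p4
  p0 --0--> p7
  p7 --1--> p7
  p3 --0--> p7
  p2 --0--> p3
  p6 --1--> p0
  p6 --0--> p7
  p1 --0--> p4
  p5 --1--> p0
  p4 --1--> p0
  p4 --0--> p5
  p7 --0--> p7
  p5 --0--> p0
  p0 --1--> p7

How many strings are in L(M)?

3

The useful subgraph on states {p2, p3, p4} is acyclic, so L(M) is finite; the longest accepting path visits 2 useful states, giving maximum string length 1.
Counting accepting paths from p2 by length: 1 of length 0, 2 of length 1. Total 3.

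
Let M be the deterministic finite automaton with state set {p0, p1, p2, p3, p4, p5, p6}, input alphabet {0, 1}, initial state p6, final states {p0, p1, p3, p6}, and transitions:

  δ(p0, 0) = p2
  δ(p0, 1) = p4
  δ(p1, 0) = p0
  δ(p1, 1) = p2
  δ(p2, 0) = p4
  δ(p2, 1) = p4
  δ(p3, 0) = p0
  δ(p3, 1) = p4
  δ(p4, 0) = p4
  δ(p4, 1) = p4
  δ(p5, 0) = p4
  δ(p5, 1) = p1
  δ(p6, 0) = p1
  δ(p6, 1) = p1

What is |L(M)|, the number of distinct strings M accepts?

5

The useful subgraph on states {p0, p1, p6} is acyclic, so L(M) is finite; the longest accepting path visits 3 useful states, giving maximum string length 2.
Counting accepting paths from p6 by length: 1 of length 0, 2 of length 1, 2 of length 2. Total 5.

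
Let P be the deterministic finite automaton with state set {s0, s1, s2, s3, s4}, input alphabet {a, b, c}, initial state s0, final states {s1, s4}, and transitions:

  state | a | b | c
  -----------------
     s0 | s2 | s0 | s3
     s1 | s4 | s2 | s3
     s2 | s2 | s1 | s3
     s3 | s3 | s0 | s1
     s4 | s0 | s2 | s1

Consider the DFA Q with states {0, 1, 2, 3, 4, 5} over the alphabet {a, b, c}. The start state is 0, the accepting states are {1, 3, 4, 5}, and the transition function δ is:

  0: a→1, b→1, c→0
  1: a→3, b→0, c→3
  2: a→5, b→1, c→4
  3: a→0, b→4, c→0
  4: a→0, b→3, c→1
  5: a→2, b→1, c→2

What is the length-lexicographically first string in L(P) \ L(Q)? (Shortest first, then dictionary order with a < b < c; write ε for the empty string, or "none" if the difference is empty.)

ab

The string ab is accepted by P but not by Q.
No shorter string lies in the difference, and ab is the lexicographically first length-2 string in L(P) \ L(Q).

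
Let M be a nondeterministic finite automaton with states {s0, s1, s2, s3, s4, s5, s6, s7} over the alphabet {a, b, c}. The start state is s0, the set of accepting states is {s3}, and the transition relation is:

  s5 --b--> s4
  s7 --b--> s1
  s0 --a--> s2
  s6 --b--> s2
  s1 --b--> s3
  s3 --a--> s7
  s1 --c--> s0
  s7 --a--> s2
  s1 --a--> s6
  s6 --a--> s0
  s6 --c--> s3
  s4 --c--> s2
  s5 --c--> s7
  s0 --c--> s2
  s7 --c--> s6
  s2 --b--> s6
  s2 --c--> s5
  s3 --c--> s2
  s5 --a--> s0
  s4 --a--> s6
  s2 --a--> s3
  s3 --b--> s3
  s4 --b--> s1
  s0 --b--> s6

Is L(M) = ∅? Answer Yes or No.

The string aa is accepted: the run s0 → s2 → s3 ends in the accepting state s3.
Since at least one string is accepted, L(M) is not empty.

No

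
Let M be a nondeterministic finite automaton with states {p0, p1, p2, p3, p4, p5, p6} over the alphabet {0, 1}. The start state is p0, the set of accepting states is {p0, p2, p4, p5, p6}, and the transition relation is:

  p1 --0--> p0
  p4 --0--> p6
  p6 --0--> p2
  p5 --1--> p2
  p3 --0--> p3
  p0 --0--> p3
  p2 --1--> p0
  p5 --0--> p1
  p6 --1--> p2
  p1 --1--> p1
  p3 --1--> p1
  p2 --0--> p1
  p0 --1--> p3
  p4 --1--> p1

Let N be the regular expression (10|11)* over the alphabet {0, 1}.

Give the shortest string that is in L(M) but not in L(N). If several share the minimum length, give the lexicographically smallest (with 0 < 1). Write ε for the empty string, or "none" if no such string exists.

010

The string 010 is accepted by M but not by N.
No shorter string lies in the difference, and 010 is the lexicographically first length-3 string in L(M) \ L(N).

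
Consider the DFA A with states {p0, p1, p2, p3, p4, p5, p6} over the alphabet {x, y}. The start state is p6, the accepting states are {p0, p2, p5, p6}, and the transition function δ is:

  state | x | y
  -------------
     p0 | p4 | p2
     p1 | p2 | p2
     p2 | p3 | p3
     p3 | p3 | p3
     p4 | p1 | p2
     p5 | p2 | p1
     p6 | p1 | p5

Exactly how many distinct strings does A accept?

7

The useful subgraph on states {p1, p2, p5, p6} is acyclic, so L(A) is finite; the longest accepting path visits 4 useful states, giving maximum string length 3.
Counting accepting paths from p6 by length: 1 of length 0, 1 of length 1, 3 of length 2, 2 of length 3. Total 7.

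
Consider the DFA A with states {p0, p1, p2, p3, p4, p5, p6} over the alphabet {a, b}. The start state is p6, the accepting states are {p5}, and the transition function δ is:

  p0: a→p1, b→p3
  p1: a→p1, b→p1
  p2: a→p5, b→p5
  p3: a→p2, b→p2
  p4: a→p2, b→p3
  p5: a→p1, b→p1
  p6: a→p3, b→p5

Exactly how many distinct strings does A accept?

5

The useful subgraph on states {p2, p3, p5, p6} is acyclic, so L(A) is finite; the longest accepting path visits 4 useful states, giving maximum string length 3.
Counting accepting paths from p6 by length: 1 of length 1, 4 of length 3. Total 5.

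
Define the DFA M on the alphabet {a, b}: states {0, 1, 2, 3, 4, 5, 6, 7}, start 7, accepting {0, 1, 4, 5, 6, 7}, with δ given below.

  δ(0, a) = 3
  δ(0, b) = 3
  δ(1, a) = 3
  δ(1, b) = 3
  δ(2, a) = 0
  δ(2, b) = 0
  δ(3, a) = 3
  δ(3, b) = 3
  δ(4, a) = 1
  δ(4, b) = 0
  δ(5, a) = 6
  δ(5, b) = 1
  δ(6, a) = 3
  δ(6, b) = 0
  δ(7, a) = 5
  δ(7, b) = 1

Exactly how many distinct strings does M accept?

The useful subgraph on states {0, 1, 5, 6, 7} is acyclic, so L(M) is finite; the longest accepting path visits 4 useful states, giving maximum string length 3.
Counting accepting paths from 7 by length: 1 of length 0, 2 of length 1, 2 of length 2, 1 of length 3. Total 6.

6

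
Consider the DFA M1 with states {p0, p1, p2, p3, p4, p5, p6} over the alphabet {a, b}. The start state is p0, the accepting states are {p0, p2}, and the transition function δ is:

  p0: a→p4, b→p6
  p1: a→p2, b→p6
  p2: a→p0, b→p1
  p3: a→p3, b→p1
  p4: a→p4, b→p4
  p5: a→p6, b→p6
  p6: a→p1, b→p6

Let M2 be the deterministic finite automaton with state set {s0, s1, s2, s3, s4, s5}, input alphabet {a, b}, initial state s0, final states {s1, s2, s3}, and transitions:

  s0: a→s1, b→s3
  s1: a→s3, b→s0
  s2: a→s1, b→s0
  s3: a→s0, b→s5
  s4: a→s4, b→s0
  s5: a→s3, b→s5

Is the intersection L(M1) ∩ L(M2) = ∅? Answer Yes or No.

No

The string baa is accepted by both M1 and M2.
Hence L(M1) ∩ L(M2) ≠ ∅.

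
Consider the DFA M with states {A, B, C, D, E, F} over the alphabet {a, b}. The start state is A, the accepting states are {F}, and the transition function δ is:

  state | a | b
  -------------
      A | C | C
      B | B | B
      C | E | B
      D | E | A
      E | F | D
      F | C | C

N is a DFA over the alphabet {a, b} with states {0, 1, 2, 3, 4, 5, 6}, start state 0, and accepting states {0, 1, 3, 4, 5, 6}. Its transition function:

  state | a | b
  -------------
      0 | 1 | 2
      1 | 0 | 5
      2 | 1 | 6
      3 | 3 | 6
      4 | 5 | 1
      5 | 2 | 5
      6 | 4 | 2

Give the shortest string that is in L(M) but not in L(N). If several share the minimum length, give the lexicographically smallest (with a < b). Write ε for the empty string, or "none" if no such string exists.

aabbaaa

The string aabbaaa is accepted by M but not by N.
No shorter string lies in the difference, and aabbaaa is the lexicographically first length-7 string in L(M) \ L(N).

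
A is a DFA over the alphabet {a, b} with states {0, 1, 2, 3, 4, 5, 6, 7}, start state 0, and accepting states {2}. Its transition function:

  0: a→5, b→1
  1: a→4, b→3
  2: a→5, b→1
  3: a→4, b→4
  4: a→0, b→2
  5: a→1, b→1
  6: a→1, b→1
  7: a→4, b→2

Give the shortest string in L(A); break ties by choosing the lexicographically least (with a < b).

bab

A breadth-first search from 0 reaches an accepting state first via the path 0 → 1 → 4 → 2 on input bab.
No string of length < 3 is accepted (BFS exhausts all shorter strings without reaching an accepting state), and bab is the lexicographically least accepting string of length 3.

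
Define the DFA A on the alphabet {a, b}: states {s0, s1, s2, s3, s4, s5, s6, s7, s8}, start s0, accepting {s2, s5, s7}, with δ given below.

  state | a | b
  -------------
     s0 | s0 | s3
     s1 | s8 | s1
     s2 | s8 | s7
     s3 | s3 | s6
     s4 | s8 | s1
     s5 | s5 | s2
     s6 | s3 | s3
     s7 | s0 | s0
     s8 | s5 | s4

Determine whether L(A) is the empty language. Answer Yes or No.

The states reachable from the start state are {s0, s3, s6}.
None of the accepting states {s2, s5, s7} is reachable, so no string is accepted and L(A) = ∅.

Yes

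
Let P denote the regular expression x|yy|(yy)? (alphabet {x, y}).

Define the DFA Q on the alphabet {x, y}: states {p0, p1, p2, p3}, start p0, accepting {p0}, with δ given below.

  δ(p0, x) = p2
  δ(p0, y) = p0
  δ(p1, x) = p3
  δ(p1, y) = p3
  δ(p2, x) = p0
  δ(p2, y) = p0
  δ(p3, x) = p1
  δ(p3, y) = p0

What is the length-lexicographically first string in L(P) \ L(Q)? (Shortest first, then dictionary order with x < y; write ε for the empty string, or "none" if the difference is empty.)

The string x is accepted by P but not by Q.
No shorter string lies in the difference, and x is the lexicographically first length-1 string in L(P) \ L(Q).

x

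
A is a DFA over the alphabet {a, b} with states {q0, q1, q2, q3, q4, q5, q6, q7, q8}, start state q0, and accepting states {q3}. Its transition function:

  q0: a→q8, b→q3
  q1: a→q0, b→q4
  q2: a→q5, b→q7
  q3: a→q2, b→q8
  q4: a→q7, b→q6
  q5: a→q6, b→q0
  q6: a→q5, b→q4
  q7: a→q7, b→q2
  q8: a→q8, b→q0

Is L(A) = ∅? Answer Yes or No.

The string b is accepted: the run q0 → q3 ends in the accepting state q3.
Since at least one string is accepted, L(A) is not empty.

No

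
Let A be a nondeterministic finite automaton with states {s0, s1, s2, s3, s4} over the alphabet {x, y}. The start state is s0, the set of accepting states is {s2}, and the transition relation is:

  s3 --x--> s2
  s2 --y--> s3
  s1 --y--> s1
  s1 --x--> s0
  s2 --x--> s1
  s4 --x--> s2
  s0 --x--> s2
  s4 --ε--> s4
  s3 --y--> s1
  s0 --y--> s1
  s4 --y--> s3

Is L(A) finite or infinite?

State s0 is reachable from the start and can reach an accepting state, and it lies on the cycle s0 → s1 → s0.
Traversing that cycle any number of times yields accepted strings of unbounded length, so the language is infinite.

infinite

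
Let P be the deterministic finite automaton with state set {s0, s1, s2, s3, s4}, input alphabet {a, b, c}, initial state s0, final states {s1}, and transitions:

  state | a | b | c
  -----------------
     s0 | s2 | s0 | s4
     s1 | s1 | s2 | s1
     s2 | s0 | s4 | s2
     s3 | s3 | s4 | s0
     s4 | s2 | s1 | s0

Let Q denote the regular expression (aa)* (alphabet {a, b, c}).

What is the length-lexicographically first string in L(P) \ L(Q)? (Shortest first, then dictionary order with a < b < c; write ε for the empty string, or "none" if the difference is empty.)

cb

The string cb is accepted by P but not by Q.
No shorter string lies in the difference, and cb is the lexicographically first length-2 string in L(P) \ L(Q).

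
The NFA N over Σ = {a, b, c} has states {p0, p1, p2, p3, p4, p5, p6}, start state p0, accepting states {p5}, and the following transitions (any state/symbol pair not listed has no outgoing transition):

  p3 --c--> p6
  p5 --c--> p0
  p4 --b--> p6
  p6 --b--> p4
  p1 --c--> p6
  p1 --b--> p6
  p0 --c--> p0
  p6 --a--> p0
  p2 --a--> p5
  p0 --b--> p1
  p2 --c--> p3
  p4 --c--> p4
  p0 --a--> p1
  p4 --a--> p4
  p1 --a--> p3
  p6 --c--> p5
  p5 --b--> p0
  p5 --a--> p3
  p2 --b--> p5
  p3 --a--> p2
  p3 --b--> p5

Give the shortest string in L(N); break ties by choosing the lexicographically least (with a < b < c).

aab

A breadth-first search from p0 reaches an accepting state first via the path p0 → p1 → p3 → p5 on input aab.
No string of length < 3 is accepted (BFS exhausts all shorter strings without reaching an accepting state), and aab is the lexicographically least accepting string of length 3.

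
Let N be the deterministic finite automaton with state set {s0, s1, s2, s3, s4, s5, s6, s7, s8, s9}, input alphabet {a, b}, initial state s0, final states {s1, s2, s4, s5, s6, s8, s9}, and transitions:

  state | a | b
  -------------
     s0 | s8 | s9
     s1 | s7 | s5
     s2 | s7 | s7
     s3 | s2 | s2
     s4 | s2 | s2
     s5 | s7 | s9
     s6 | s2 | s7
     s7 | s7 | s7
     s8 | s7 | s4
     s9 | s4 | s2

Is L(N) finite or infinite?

finite

The useful states (reachable from s0 and able to reach an accepting state) are {s0, s2, s4, s8, s9}.
Restricted to these states the transition graph has no cycle, so every accepting path has bounded length and L is finite.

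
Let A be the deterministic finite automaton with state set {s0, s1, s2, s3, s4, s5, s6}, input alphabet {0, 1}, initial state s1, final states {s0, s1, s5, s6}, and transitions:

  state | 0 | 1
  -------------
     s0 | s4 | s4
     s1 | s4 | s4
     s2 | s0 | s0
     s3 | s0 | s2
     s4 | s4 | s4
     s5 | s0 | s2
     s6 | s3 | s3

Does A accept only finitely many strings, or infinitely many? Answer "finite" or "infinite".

finite

The useful states (reachable from s1 and able to reach an accepting state) are {s1}.
Restricted to these states the transition graph has no cycle, so every accepting path has bounded length and L is finite.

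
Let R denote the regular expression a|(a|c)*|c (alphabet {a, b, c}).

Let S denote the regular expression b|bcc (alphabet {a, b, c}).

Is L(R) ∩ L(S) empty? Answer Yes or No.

Converting the expression R to a DFA (subset construction, then merging equivalent states) gives the minimal DFA with states {r0, r1}, start state r0, accepting states {r0} and transitions r0: a→r0, b→r1, c→r0; r1: a→r1, b→r1, c→r1.
Converting the expression S to a DFA (subset construction, then merging equivalent states) gives the minimal DFA with states {s0, s1, s2, s3, s4}, start state s0, accepting states {s2, s4} and transitions s0: a→s1, b→s2, c→s1; s1: a→s1, b→s1, c→s1; s2: a→s1, b→s1, c→s3; s3: a→s1, b→s1, c→s4; s4: a→s1, b→s1, c→s1.
Exploring the product automaton R × S from the start pair (r0, s0), following both machines on each input symbol, reaches 6 state pairs: (r0, s0), (r0, s1), (r1, s2), (r1, s1), (r1, s3), (r1, s4).
R accepts in {r0} and S accepts in {s2, s4}; no reachable pair has both components accepting, so no string drives both machines to acceptance simultaneously and L(R) ∩ L(S) = ∅.
So no string is accepted by both, and the intersection is empty.

Yes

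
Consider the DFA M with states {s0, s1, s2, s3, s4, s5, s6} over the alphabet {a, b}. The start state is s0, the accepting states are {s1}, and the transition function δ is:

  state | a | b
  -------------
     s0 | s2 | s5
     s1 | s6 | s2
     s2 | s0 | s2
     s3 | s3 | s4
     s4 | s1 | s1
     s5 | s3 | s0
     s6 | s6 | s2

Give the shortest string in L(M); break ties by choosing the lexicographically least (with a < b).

A breadth-first search from s0 reaches an accepting state first via the path s0 → s5 → s3 → s4 → s1 on input baba.
No string of length < 4 is accepted (BFS exhausts all shorter strings without reaching an accepting state), and baba is the lexicographically least accepting string of length 4.

baba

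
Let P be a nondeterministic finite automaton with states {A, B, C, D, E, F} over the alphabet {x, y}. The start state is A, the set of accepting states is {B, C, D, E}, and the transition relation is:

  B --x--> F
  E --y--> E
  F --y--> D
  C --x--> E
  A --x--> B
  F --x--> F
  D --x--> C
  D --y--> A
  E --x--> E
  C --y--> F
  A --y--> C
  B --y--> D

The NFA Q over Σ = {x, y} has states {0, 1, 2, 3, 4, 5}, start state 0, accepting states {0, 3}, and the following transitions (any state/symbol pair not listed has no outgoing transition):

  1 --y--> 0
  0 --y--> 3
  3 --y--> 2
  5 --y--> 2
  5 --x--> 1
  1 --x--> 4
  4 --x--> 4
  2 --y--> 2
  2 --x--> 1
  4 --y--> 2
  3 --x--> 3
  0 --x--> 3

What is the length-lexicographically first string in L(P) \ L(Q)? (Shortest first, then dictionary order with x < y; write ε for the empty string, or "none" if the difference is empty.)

xy

The string xy is accepted by P but not by Q.
No shorter string lies in the difference, and xy is the lexicographically first length-2 string in L(P) \ L(Q).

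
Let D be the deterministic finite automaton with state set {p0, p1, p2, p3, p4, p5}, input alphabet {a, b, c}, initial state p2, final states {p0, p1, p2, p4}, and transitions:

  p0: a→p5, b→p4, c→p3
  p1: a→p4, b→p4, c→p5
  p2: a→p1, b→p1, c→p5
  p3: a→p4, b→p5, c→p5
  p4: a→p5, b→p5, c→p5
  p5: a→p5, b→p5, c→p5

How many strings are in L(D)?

7

The useful subgraph on states {p1, p2, p4} is acyclic, so L(D) is finite; the longest accepting path visits 3 useful states, giving maximum string length 2.
Counting accepting paths from p2 by length: 1 of length 0, 2 of length 1, 4 of length 2. Total 7.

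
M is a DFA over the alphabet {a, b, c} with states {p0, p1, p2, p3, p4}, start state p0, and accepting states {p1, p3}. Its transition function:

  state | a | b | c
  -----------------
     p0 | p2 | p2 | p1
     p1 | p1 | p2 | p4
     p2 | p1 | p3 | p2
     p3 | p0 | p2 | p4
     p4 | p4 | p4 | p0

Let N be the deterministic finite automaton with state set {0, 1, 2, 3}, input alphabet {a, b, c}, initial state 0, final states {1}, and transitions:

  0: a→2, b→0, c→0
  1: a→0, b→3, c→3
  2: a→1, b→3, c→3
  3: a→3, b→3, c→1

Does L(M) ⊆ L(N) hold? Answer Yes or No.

The string c is in L(M) but not in L(N).
So L(M) ⊄ L(N).

No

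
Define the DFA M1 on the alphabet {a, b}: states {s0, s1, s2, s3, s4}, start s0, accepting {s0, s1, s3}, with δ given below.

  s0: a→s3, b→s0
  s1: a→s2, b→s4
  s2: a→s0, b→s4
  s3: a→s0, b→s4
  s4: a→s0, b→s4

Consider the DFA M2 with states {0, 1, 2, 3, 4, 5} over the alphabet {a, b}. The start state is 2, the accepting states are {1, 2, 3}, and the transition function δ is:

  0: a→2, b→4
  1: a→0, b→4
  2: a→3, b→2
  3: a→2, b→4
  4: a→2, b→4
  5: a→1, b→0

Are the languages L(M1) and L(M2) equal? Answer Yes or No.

Exploring the product automaton M1 × M2 from the start pair (s0, 2), following both machines on each input symbol, reaches 3 state pairs: (s0, 2), (s3, 3), (s4, 4).
M1 accepts in {s0, s1, s3} and M2 accepts in {1, 2, 3}. In every reachable pair the two components are either both accepting — (s0, 2), (s3, 3) — or both non-accepting, so no string is accepted by exactly one of the machines: L(M1) \ L(M2) and L(M2) \ L(M1) are both empty.
Hence every string is accepted by M1 iff it is accepted by M2, and the two languages coincide.

Yes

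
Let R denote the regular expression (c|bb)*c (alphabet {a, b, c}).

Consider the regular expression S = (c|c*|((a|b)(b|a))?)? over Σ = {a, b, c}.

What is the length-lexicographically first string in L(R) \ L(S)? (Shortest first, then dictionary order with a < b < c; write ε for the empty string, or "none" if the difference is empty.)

The string bbc is accepted by R but not by S.
No shorter string lies in the difference, and bbc is the lexicographically first length-3 string in L(R) \ L(S).

bbc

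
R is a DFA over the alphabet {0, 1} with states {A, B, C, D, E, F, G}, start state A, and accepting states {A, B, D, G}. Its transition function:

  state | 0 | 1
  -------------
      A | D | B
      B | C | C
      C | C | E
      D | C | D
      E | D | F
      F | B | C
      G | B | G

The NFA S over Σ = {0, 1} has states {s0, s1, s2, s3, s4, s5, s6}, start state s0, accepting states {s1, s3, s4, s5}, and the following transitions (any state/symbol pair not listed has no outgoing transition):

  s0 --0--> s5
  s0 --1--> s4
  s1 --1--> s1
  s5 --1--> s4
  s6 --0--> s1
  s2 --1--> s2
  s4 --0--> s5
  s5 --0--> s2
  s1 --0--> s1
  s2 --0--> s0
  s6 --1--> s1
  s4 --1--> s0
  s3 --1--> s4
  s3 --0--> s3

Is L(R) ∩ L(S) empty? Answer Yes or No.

The string 0 is accepted by both R and S.
Hence L(R) ∩ L(S) ≠ ∅.

No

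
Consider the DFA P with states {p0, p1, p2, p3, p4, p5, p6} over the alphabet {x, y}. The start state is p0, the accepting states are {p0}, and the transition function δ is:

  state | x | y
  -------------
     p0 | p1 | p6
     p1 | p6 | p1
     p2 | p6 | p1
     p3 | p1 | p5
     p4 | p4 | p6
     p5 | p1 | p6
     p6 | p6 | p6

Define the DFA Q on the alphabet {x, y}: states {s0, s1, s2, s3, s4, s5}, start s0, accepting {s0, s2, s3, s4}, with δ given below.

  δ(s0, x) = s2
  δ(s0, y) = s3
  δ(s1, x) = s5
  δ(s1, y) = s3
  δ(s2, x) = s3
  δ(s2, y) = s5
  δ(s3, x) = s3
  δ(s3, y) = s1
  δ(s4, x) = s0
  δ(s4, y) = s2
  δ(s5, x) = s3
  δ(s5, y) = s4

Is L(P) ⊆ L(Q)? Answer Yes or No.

Yes

Exploring the product automaton P × Q from the start pair (p0, s0), following both machines on each input symbol, reaches 10 state pairs: (p0, s0), (p1, s2), (p6, s3), (p1, s5), (p6, s1), (p1, s4), (p6, s5), (p6, s0), (p6, s4), (p6, s2).
P accepts in {p0} and Q accepts in {s0, s2, s3, s4}. The reachable pairs whose P-component is accepting are (p0, s0); in each of them the Q-component is accepting too, so the product for L(P) \ L(Q) (P-component accepting, Q-component rejecting) has no reachable accepting pair and the difference is empty.
Hence every string in L(P) is also in L(Q).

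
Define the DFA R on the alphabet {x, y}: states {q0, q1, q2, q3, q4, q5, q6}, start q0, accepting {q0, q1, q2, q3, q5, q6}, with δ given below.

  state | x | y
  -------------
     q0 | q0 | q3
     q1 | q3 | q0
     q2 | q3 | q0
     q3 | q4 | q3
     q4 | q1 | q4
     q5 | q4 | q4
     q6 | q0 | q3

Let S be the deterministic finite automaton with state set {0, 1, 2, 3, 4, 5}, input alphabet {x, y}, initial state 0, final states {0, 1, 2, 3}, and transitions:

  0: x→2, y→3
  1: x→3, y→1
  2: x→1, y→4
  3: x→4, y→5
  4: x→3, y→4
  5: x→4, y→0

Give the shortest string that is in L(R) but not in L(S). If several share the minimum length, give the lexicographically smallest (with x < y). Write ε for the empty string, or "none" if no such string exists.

xy

The string xy is accepted by R but not by S.
No shorter string lies in the difference, and xy is the lexicographically first length-2 string in L(R) \ L(S).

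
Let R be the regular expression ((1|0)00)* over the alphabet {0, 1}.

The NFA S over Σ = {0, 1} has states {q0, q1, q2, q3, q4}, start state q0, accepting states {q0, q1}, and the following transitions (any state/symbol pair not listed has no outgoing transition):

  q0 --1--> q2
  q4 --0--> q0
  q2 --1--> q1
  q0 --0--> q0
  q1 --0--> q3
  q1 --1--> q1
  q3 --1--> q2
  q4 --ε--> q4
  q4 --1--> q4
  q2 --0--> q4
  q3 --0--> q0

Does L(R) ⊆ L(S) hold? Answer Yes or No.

Yes

Converting the expression R to a DFA (subset construction, then merging equivalent states) gives the minimal DFA with states {r0, r1, r2, r3}, start state r0, accepting states {r0} and transitions r0: 0→r1, 1→r1; r1: 0→r2, 1→r3; r2: 0→r0, 1→r3; r3: 0→r3, 1→r3.
Exploring the product automaton R × S from the start pair (r0, q0), following both machines on each input symbol, reaches 10 state pairs: (r0, q0), (r1, q0), (r1, q2), (r2, q0), (r3, q2), (r2, q4), (r3, q1), (r3, q4), (r3, q3), (r3, q0).
R accepts in {r0} and S accepts in {q0, q1}. The reachable pairs whose R-component is accepting are (r0, q0); in each of them the S-component is accepting too, so the product for L(R) \ L(S) (R-component accepting, S-component rejecting) has no reachable accepting pair and the difference is empty.
Hence every string in L(R) is also in L(S).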